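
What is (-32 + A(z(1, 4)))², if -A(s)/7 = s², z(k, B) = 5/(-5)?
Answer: 1521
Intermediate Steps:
z(k, B) = -1 (z(k, B) = 5*(-⅕) = -1)
A(s) = -7*s²
(-32 + A(z(1, 4)))² = (-32 - 7*(-1)²)² = (-32 - 7*1)² = (-32 - 7)² = (-39)² = 1521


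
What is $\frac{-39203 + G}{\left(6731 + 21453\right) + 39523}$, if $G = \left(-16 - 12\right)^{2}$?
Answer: $- \frac{38419}{67707} \approx -0.56743$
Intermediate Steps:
$G = 784$ ($G = \left(-28\right)^{2} = 784$)
$\frac{-39203 + G}{\left(6731 + 21453\right) + 39523} = \frac{-39203 + 784}{\left(6731 + 21453\right) + 39523} = - \frac{38419}{28184 + 39523} = - \frac{38419}{67707}$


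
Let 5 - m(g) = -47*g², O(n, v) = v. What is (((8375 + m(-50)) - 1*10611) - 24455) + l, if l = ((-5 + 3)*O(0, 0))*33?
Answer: 90814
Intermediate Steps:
m(g) = 5 + 47*g² (m(g) = 5 - (-47)*g² = 5 + 47*g²)
l = 0 (l = ((-5 + 3)*0)*33 = -2*0*33 = 0*33 = 0)
(((8375 + m(-50)) - 1*10611) - 24455) + l = (((8375 + (5 + 47*(-50)²)) - 1*10611) - 24455) + 0 = (((8375 + (5 + 47*2500)) - 10611) - 24455) + 0 = (((8375 + (5 + 117500)) - 10611) - 24455) + 0 = (((8375 + 117505) - 10611) - 24455) + 0 = ((125880 - 10611) - 24455) + 0 = (115269 - 24455) + 0 = 90814 + 0 = 90814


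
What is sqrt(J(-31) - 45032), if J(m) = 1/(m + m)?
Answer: I*sqrt(173103070)/62 ≈ 212.21*I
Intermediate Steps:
J(m) = 1/(2*m)
sqrt(J(-31) - 45032) = sqrt((1/2)/(-31) - 45032) = sqrt((1/2)*(-1/31) - 45032) = sqrt(-1/62 - 45032) = sqrt(-2791985/62) = I*sqrt(173103070)/62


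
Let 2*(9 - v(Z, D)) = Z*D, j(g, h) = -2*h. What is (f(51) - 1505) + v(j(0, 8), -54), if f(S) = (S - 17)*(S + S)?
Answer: 1540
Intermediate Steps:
v(Z, D) = 9 - D*Z/2 (v(Z, D) = 9 - Z*D/2 = 9 - D*Z/2)
f(S) = 2*S*(-17 + S) (f(S) = (-17 + S)*(2*S) = 2*S*(-17 + S))
(f(51) - 1505) + v(j(0, 8), -54) = (2*51*(-17 + 51) - 1505) + (9 - ½*(-54)*(-2*8)) = (2*51*34 - 1505) + (9 - ½*(-54)*(-16)) = (3468 - 1505) + (9 - 432) = 1963 - 423 = 1540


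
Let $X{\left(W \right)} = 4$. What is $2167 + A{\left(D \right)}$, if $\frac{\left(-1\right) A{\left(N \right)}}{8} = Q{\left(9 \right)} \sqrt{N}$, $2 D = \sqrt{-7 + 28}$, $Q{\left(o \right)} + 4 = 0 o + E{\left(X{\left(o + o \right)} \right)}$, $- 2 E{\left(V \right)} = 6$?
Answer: $2167 + 28 \sqrt{2} \sqrt[4]{21} \approx 2251.8$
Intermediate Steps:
$E{\left(V \right)} = -3$ ($E{\left(V \right)} = \left(- \frac{1}{2}\right) 6 = -3$)
$Q{\left(o \right)} = -7$ ($Q{\left(o \right)} = -4 - \left(3 + 0 o\right) = -4 + \left(0 - 3\right) = -4 - 3 = -7$)
$D = \frac{\sqrt{21}}{2}$ ($D = \frac{\sqrt{-7 + 28}}{2} = \frac{\sqrt{21}}{2} \approx 2.2913$)
$A{\left(N \right)} = 56 \sqrt{N}$ ($A{\left(N \right)} = - 8 \left(- 7 \sqrt{N}\right) = 56 \sqrt{N}$)
$2167 + A{\left(D \right)} = 2167 + 56 \sqrt{\frac{\sqrt{21}}{2}} = 2167 + 56 \frac{\sqrt{2} \sqrt[4]{21}}{2} = 2167 + 28 \sqrt{2} \sqrt[4]{21}$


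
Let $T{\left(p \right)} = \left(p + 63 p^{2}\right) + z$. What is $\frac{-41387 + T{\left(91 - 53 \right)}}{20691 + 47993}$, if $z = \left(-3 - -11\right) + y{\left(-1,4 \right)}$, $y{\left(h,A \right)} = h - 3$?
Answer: $\frac{49627}{68684} \approx 0.72254$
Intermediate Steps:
$y{\left(h,A \right)} = -3 + h$
$z = 4$ ($z = \left(-3 - -11\right) - 4 = \left(-3 + 11\right) - 4 = 8 - 4 = 4$)
$T{\left(p \right)} = 4 + p + 63 p^{2}$ ($T{\left(p \right)} = \left(p + 63 p^{2}\right) + 4 = 4 + p + 63 p^{2}$)
$\frac{-41387 + T{\left(91 - 53 \right)}}{20691 + 47993} = \frac{-41387 + \left(4 + \left(91 - 53\right) + 63 \left(91 - 53\right)^{2}\right)}{20691 + 47993} = \frac{-41387 + \left(4 + \left(91 - 53\right) + 63 \left(91 - 53\right)^{2}\right)}{68684} = \left(-41387 + \left(4 + 38 + 63 \cdot 38^{2}\right)\right) \frac{1}{68684} = \left(-41387 + \left(4 + 38 + 63 \cdot 1444\right)\right) \frac{1}{68684} = \left(-41387 + \left(4 + 38 + 90972\right)\right) \frac{1}{68684} = \left(-41387 + 91014\right) \frac{1}{68684} = 49627 \cdot \frac{1}{68684} = \frac{49627}{68684}$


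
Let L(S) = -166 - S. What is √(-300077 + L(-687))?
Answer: 6*I*√8321 ≈ 547.32*I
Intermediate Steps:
√(-300077 + L(-687)) = √(-300077 + (-166 - 1*(-687))) = √(-300077 + (-166 + 687)) = √(-300077 + 521) = √(-299556) = 6*I*√8321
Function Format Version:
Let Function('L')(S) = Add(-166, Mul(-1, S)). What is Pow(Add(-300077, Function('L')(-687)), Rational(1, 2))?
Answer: Mul(6, I, Pow(8321, Rational(1, 2))) ≈ Mul(547.32, I)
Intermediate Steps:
Pow(Add(-300077, Function('L')(-687)), Rational(1, 2)) = Pow(Add(-300077, Add(-166, Mul(-1, -687))), Rational(1, 2)) = Pow(Add(-300077, Add(-166, 687)), Rational(1, 2)) = Pow(Add(-300077, 521), Rational(1, 2)) = Pow(-299556, Rational(1, 2)) = Mul(6, I, Pow(8321, Rational(1, 2)))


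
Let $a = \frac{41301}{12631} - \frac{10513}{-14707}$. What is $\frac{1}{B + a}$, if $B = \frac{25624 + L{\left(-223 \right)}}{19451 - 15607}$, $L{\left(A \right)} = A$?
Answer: $\frac{714077265748}{7563936628357} \approx 0.094406$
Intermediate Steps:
$a = \frac{740203510}{185764117}$ ($a = 41301 \cdot \frac{1}{12631} - - \frac{10513}{14707} = \frac{41301}{12631} + \frac{10513}{14707} = \frac{740203510}{185764117} \approx 3.9846$)
$B = \frac{25401}{3844}$ ($B = \frac{25624 - 223}{19451 - 15607} = \frac{25401}{3844} \approx 6.608$)
$\frac{1}{B + a} = \frac{1}{\frac{25401}{3844} + \frac{740203510}{185764117}} = \frac{1}{\frac{7563936628357}{714077265748}} = \frac{714077265748}{7563936628357}$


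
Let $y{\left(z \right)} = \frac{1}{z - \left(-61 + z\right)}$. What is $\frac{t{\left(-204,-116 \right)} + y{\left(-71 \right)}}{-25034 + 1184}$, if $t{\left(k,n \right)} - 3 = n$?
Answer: $\frac{3446}{727425} \approx 0.0047373$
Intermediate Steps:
$y{\left(z \right)} = \frac{1}{61}$
$t{\left(k,n \right)} = 3 + n$
$\frac{t{\left(-204,-116 \right)} + y{\left(-71 \right)}}{-25034 + 1184} = \frac{\left(3 - 116\right) + \frac{1}{61}}{-25034 + 1184} = \frac{-113 + \frac{1}{61}}{-23850} = \left(- \frac{6892}{61}\right) \left(- \frac{1}{23850}\right) = \frac{3446}{727425}$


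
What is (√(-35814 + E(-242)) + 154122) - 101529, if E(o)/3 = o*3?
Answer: 52593 + 2*I*√9498 ≈ 52593.0 + 194.92*I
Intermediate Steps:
E(o) = 9*o (E(o) = 3*(o*3) = 3*(3*o) = 9*o)
(√(-35814 + E(-242)) + 154122) - 101529 = (√(-35814 + 9*(-242)) + 154122) - 101529 = (√(-35814 - 2178) + 154122) - 101529 = (√(-37992) + 154122) - 101529 = (2*I*√9498 + 154122) - 101529 = (154122 + 2*I*√9498) - 101529 = 52593 + 2*I*√9498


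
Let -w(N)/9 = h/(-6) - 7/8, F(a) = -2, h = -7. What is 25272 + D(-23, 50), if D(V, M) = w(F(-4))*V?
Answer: 202659/8 ≈ 25332.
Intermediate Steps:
w(N) = -21/8 (w(N) = -9*(-7/(-6) - 7/8) = -9*(-7*(-⅙) - 7*⅛) = -9*(7/6 - 7/8) = -9*7/24 = -21/8)
D(V, M) = -21*V/8
25272 + D(-23, 50) = 25272 - 21/8*(-23) = 25272 + 483/8 = 202659/8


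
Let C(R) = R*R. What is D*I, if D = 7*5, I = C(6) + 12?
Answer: 1680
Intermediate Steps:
C(R) = R²
I = 48 (I = 6² + 12 = 36 + 12 = 48)
D = 35
D*I = 35*48 = 1680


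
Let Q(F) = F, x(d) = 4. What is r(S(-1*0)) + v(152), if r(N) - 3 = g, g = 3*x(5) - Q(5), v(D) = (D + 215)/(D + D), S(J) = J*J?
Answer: 3407/304 ≈ 11.207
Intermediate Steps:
S(J) = J**2
v(D) = (215 + D)/(2*D) (v(D) = (215 + D)/((2*D)) = (215 + D)*(1/(2*D)) = (215 + D)/(2*D))
g = 7 (g = 3*4 - 1*5 = 12 - 5 = 7)
r(N) = 10 (r(N) = 3 + 7 = 10)
r(S(-1*0)) + v(152) = 10 + (1/2)*(215 + 152)/152 = 10 + (1/2)*(1/152)*367 = 10 + 367/304 = 3407/304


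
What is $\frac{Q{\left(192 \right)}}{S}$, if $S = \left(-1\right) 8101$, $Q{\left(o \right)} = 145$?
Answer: $- \frac{145}{8101} \approx -0.017899$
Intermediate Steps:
$S = -8101$
$\frac{Q{\left(192 \right)}}{S} = \frac{145}{-8101} = 145 \left(- \frac{1}{8101}\right) = - \frac{145}{8101}$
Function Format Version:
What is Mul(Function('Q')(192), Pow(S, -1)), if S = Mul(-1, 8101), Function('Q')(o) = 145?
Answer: Rational(-145, 8101) ≈ -0.017899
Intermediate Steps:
S = -8101
Mul(Function('Q')(192), Pow(S, -1)) = Mul(145, Pow(-8101, -1)) = Mul(145, Rational(-1, 8101)) = Rational(-145, 8101)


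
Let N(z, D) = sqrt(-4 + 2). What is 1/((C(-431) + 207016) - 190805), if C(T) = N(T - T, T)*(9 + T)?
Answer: 16211/263152689 + 422*I*sqrt(2)/263152689 ≈ 6.1603e-5 + 2.2679e-6*I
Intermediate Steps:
N(z, D) = I*sqrt(2) (N(z, D) = sqrt(-2) = I*sqrt(2))
C(T) = I*sqrt(2)*(9 + T) (C(T) = (I*sqrt(2))*(9 + T) = I*sqrt(2)*(9 + T))
1/((C(-431) + 207016) - 190805) = 1/((I*sqrt(2)*(9 - 431) + 207016) - 190805) = 1/((I*sqrt(2)*(-422) + 207016) - 190805) = 1/((-422*I*sqrt(2) + 207016) - 190805) = 1/((207016 - 422*I*sqrt(2)) - 190805) = 1/(16211 - 422*I*sqrt(2))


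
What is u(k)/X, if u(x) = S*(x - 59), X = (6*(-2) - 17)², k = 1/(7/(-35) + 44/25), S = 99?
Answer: -75108/10933 ≈ -6.8698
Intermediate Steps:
k = 25/39 (k = 1/(7*(-1/35) + 44*(1/25)) = 1/(-⅕ + 44/25) = 1/(39/25) = 25/39 ≈ 0.64103)
X = 841 (X = (-12 - 17)² = (-29)² = 841)
u(x) = -5841 + 99*x (u(x) = 99*(x - 59) = 99*(-59 + x) = -5841 + 99*x)
u(k)/X = (-5841 + 99*(25/39))/841 = (-5841 + 825/13)*(1/841) = -75108/13*1/841 = -75108/10933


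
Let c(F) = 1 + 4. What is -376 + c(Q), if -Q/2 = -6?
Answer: -371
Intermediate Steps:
Q = 12 (Q = -2*(-6) = 12)
c(F) = 5
-376 + c(Q) = -376 + 5 = -371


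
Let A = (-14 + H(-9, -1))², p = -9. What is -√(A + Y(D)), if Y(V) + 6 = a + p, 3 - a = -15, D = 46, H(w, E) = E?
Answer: -2*√57 ≈ -15.100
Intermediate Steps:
A = 225 (A = (-14 - 1)² = (-15)² = 225)
a = 18 (a = 3 - 1*(-15) = 3 + 15 = 18)
Y(V) = 3 (Y(V) = -6 + (18 - 9) = -6 + 9 = 3)
-√(A + Y(D)) = -√(225 + 3) = -√228 = -2*√57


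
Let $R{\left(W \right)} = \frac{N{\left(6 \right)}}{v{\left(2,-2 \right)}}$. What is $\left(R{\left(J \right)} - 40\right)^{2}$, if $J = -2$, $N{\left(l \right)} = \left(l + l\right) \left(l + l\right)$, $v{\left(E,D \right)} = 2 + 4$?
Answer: $256$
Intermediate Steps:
$v{\left(E,D \right)} = 6$
$N{\left(l \right)} = 4 l^{2}$ ($N{\left(l \right)} = 2 l 2 l = 4 l^{2}$)
$R{\left(W \right)} = 24$ ($R{\left(W \right)} = \frac{4 \cdot 6^{2}}{6} = 4 \cdot 36 \cdot \frac{1}{6} = 144 \cdot \frac{1}{6} = 24$)
$\left(R{\left(J \right)} - 40\right)^{2} = \left(24 - 40\right)^{2} = \left(-16\right)^{2} = 256$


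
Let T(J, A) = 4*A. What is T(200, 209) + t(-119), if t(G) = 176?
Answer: 1012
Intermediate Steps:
T(200, 209) + t(-119) = 4*209 + 176 = 836 + 176 = 1012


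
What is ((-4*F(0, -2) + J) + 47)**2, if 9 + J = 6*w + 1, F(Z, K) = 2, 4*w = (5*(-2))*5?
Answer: 1936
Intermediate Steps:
w = -25/2 (w = ((5*(-2))*5)/4 = (-10*5)/4 = (1/4)*(-50) = -25/2 ≈ -12.500)
J = -83 (J = -9 + (6*(-25/2) + 1) = -9 + (-75 + 1) = -9 - 74 = -83)
((-4*F(0, -2) + J) + 47)**2 = ((-4*2 - 83) + 47)**2 = ((-8 - 83) + 47)**2 = (-91 + 47)**2 = (-44)**2 = 1936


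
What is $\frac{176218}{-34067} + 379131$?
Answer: $\frac{12915679559}{34067} \approx 3.7913 \cdot 10^{5}$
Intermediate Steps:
$\frac{176218}{-34067} + 379131 = 176218 \left(- \frac{1}{34067}\right) + 379131 = - \frac{176218}{34067} + 379131 = \frac{12915679559}{34067}$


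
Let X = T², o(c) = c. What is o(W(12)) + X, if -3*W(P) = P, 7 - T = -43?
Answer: 2496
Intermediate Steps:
T = 50 (T = 7 - 1*(-43) = 7 + 43 = 50)
W(P) = -P/3
X = 2500 (X = 50² = 2500)
o(W(12)) + X = -⅓*12 + 2500 = -4 + 2500 = 2496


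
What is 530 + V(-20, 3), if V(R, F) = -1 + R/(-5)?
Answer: 533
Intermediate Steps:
V(R, F) = -1 - R/5 (V(R, F) = -1 + R*(-1/5) = -1 - R/5)
530 + V(-20, 3) = 530 + (-1 - 1/5*(-20)) = 530 + (-1 + 4) = 530 + 3 = 533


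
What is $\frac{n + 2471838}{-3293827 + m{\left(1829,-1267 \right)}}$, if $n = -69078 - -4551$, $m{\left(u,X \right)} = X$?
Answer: $- \frac{2407311}{3295094} \approx -0.73057$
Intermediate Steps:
$n = -64527$ ($n = -69078 + 4551 = -64527$)
$\frac{n + 2471838}{-3293827 + m{\left(1829,-1267 \right)}} = \frac{-64527 + 2471838}{-3293827 - 1267} = \frac{2407311}{-3295094} = 2407311 \left(- \frac{1}{3295094}\right) = - \frac{2407311}{3295094}$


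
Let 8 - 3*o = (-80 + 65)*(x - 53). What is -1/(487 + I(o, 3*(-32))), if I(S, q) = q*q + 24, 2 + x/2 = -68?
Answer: -1/9727 ≈ -0.00010281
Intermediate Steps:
x = -140 (x = -4 + 2*(-68) = -4 - 136 = -140)
o = -2887/3 (o = 8/3 - (-80 + 65)*(-140 - 53)/3 = 8/3 - (-5)*(-193) = 8/3 - ⅓*2895 = 8/3 - 965 = -2887/3 ≈ -962.33)
I(S, q) = 24 + q² (I(S, q) = q² + 24 = 24 + q²)
-1/(487 + I(o, 3*(-32))) = -1/(487 + (24 + (3*(-32))²)) = -1/(487 + (24 + (-96)²)) = -1/(487 + (24 + 9216)) = -1/(487 + 9240) = -1/9727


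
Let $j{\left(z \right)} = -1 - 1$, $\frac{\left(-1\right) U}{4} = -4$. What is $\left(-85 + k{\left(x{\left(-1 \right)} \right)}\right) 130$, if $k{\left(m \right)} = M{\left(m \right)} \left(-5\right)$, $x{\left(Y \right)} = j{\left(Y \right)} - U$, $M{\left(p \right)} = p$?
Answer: $650$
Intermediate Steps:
$U = 16$ ($U = \left(-4\right) \left(-4\right) = 16$)
$j{\left(z \right)} = -2$
$x{\left(Y \right)} = -18$ ($x{\left(Y \right)} = -2 - 16 = -18$)
$k{\left(m \right)} = - 5 m$ ($k{\left(m \right)} = m \left(-5\right) = - 5 m$)
$\left(-85 + k{\left(x{\left(-1 \right)} \right)}\right) 130 = \left(-85 - -90\right) 130 = \left(-85 + 90\right) 130 = 5 \cdot 130 = 650$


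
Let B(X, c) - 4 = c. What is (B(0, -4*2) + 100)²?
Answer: 9216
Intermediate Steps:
B(X, c) = 4 + c
(B(0, -4*2) + 100)² = ((4 - 4*2) + 100)² = ((4 - 8) + 100)² = (-4 + 100)² = 96² = 9216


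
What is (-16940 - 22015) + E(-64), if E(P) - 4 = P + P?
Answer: -39079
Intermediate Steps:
E(P) = 4 + 2*P (E(P) = 4 + (P + P) = 4 + 2*P)
(-16940 - 22015) + E(-64) = (-16940 - 22015) + (4 + 2*(-64)) = -38955 + (4 - 128) = -38955 - 124 = -39079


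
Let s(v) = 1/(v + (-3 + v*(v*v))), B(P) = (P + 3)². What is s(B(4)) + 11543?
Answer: 1358553386/117695 ≈ 11543.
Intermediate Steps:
B(P) = (3 + P)²
s(v) = 1/(-3 + v + v³) (s(v) = 1/(v + (-3 + v*v²)) = 1/(v + (-3 + v³)) = 1/(-3 + v + v³))
s(B(4)) + 11543 = 1/(-3 + (3 + 4)² + ((3 + 4)²)³) + 11543 = 1/(-3 + 7² + (7²)³) + 11543 = 1/(-3 + 49 + 49³) + 11543 = 1/(-3 + 49 + 117649) + 11543 = 1/117695 + 11543 = 1358553386/117695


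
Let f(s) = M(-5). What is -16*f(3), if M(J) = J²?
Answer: -400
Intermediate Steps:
f(s) = 25 (f(s) = (-5)² = 25)
-16*f(3) = -16*25 = -400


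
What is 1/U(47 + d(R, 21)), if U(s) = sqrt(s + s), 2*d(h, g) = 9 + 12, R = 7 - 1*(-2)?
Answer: sqrt(115)/115 ≈ 0.093251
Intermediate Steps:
R = 9 (R = 7 + 2 = 9)
d(h, g) = 21/2 (d(h, g) = (9 + 12)/2 = (1/2)*21 = 21/2)
U(s) = sqrt(2)*sqrt(s) (U(s) = sqrt(2*s) = sqrt(2)*sqrt(s))
1/U(47 + d(R, 21)) = 1/(sqrt(2)*sqrt(47 + 21/2)) = 1/(sqrt(2)*sqrt(115/2)) = 1/(sqrt(2)*(sqrt(230)/2)) = 1/(sqrt(115)) = sqrt(115)/115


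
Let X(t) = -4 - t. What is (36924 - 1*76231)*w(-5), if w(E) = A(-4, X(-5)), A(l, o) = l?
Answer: 157228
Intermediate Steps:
w(E) = -4
(36924 - 1*76231)*w(-5) = (36924 - 1*76231)*(-4) = (36924 - 76231)*(-4) = -39307*(-4) = 157228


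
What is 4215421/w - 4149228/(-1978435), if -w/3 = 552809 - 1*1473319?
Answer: 791926161799/218540304222 ≈ 3.6237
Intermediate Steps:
w = 2761530 (w = -3*(552809 - 1*1473319) = -3*(552809 - 1473319) = -3*(-920510) = 2761530)
4215421/w - 4149228/(-1978435) = 4215421/2761530 - 4149228/(-1978435) = 4215421*(1/2761530) - 4149228*(-1/1978435) = 4215421/2761530 + 4149228/1978435 = 791926161799/218540304222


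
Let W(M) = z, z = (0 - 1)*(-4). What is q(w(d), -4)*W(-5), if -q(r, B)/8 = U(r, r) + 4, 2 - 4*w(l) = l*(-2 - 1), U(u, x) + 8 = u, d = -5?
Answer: 232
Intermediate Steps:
U(u, x) = -8 + u
z = 4 (z = -1*(-4) = 4)
W(M) = 4
w(l) = ½ + 3*l/4 (w(l) = ½ - l*(-2 - 1)/4 = ½ - l*(-3)/4 = ½ - (-3)*l/4 = ½ + 3*l/4)
q(r, B) = 32 - 8*r (q(r, B) = -8*((-8 + r) + 4) = -8*(-4 + r) = 32 - 8*r)
q(w(d), -4)*W(-5) = (32 - 8*(½ + (¾)*(-5)))*4 = (32 - 8*(½ - 15/4))*4 = (32 - 8*(-13/4))*4 = (32 + 26)*4 = 58*4 = 232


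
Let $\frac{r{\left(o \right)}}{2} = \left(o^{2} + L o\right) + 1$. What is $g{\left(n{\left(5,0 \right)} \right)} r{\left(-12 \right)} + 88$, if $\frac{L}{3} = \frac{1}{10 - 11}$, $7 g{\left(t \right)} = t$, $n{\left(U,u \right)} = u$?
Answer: $88$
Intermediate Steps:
$g{\left(t \right)} = \frac{t}{7}$
$L = -3$ ($L = \frac{3}{10 - 11} = \frac{3}{-1} = 3 \left(-1\right) = -3$)
$r{\left(o \right)} = 2 - 6 o + 2 o^{2}$ ($r{\left(o \right)} = 2 \left(\left(o^{2} - 3 o\right) + 1\right) = 2 \left(1 + o^{2} - 3 o\right) = 2 - 6 o + 2 o^{2}$)
$g{\left(n{\left(5,0 \right)} \right)} r{\left(-12 \right)} + 88 = \frac{1}{7} \cdot 0 \left(2 - -72 + 2 \left(-12\right)^{2}\right) + 88 = 0 \left(2 + 72 + 2 \cdot 144\right) + 88 = 0 \left(2 + 72 + 288\right) + 88 = 0 \cdot 362 + 88 = 0 + 88 = 88$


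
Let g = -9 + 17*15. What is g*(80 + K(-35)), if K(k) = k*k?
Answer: 321030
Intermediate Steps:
g = 246 (g = -9 + 255 = 246)
K(k) = k²
g*(80 + K(-35)) = 246*(80 + (-35)²) = 246*(80 + 1225) = 246*1305 = 321030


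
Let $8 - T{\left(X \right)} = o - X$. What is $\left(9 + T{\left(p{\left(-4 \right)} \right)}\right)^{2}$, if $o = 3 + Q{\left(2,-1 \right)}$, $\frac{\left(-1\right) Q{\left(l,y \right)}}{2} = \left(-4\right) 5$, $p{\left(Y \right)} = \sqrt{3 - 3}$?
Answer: $676$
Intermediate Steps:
$p{\left(Y \right)} = 0$ ($p{\left(Y \right)} = \sqrt{0} = 0$)
$Q{\left(l,y \right)} = 40$ ($Q{\left(l,y \right)} = - 2 \left(\left(-4\right) 5\right) = \left(-2\right) \left(-20\right) = 40$)
$o = 43$ ($o = 3 + 40 = 43$)
$T{\left(X \right)} = -35 + X$ ($T{\left(X \right)} = 8 - \left(43 - X\right) = 8 + \left(-43 + X\right) = -35 + X$)
$\left(9 + T{\left(p{\left(-4 \right)} \right)}\right)^{2} = \left(9 + \left(-35 + 0\right)\right)^{2} = \left(9 - 35\right)^{2} = \left(-26\right)^{2} = 676$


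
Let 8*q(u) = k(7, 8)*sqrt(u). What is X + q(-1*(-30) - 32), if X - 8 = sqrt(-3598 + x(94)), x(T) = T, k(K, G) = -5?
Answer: 8 + 4*I*sqrt(219) - 5*I*sqrt(2)/8 ≈ 8.0 + 58.311*I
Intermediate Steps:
q(u) = -5*sqrt(u)/8 (q(u) = (-5*sqrt(u))/8 = -5*sqrt(u)/8)
X = 8 + 4*I*sqrt(219) (X = 8 + sqrt(-3598 + 94) = 8 + sqrt(-3504) = 8 + 4*I*sqrt(219) ≈ 8.0 + 59.195*I)
X + q(-1*(-30) - 32) = (8 + 4*I*sqrt(219)) - 5*sqrt(-1*(-30) - 32)/8 = (8 + 4*I*sqrt(219)) - 5*sqrt(30 - 32)/8 = (8 + 4*I*sqrt(219)) - 5*I*sqrt(2)/8 = 8 + 4*I*sqrt(219) - 5*I*sqrt(2)/8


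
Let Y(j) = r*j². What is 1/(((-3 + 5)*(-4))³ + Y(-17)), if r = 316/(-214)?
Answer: -107/100446 ≈ -0.0010652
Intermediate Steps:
r = -158/107 (r = 316*(-1/214) = -158/107 ≈ -1.4766)
Y(j) = -158*j²/107
1/(((-3 + 5)*(-4))³ + Y(-17)) = 1/(((-3 + 5)*(-4))³ - 158/107*(-17)²) = 1/((2*(-4))³ - 158/107*289) = 1/((-8)³ - 45662/107) = 1/(-512 - 45662/107) = 1/(-100446/107) = -107/100446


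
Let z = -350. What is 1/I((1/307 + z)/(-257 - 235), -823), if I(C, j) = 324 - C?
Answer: 151044/48830807 ≈ 0.0030932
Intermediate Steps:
1/I((1/307 + z)/(-257 - 235), -823) = 1/(324 - (1/307 - 350)/(-257 - 235)) = 1/(324 - (1/307 - 350)/(-492)) = 1/(324 - (-107449)*(-1)/(307*492)) = 1/(324 - 1*107449/151044) = 1/(324 - 107449/151044) = 1/(48830807/151044) = 151044/48830807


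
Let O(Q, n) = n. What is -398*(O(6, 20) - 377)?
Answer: 142086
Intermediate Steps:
-398*(O(6, 20) - 377) = -398*(20 - 377) = -398*(-357) = 142086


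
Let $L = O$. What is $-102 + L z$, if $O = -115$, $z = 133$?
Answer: $-15397$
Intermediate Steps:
$L = -115$
$-102 + L z = -102 - 15295 = -15397$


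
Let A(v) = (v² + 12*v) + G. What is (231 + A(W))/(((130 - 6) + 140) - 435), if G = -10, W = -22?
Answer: -49/19 ≈ -2.5789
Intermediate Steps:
A(v) = -10 + v² + 12*v (A(v) = (v² + 12*v) - 10 = -10 + v² + 12*v)
(231 + A(W))/(((130 - 6) + 140) - 435) = (231 + (-10 + (-22)² + 12*(-22)))/(((130 - 6) + 140) - 435) = (231 + (-10 + 484 - 264))/((124 + 140) - 435) = (231 + 210)/(264 - 435) = 441/(-171) = 441*(-1/171) = -49/19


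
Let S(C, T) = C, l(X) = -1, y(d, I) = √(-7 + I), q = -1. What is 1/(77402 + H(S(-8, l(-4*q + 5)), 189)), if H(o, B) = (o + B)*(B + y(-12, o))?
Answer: 111611/12457506736 - 181*I*√15/12457506736 ≈ 8.9593e-6 - 5.6272e-8*I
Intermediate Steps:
H(o, B) = (B + o)*(B + √(-7 + o)) (H(o, B) = (o + B)*(B + √(-7 + o)) = (B + o)*(B + √(-7 + o)))
1/(77402 + H(S(-8, l(-4*q + 5)), 189)) = 1/(77402 + (189² + 189*(-8) + 189*√(-7 - 8) - 8*√(-7 - 8))) = 1/(77402 + (35721 - 1512 + 189*√(-15) - 8*I*√15)) = 1/(77402 + (35721 - 1512 + 189*(I*√15) - 8*I*√15)) = 1/(77402 + (35721 - 1512 + 189*I*√15 - 8*I*√15)) = 1/(77402 + (34209 + 181*I*√15)) = 1/(111611 + 181*I*√15)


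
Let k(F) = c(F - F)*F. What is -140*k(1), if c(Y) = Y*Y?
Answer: 0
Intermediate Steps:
c(Y) = Y²
k(F) = 0 (k(F) = (F - F)²*F = 0²*F = 0*F = 0)
-140*k(1) = -140*0 = 0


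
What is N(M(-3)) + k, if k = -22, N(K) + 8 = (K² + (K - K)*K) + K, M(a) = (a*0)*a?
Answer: -30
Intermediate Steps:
M(a) = 0 (M(a) = 0*a = 0)
N(K) = -8 + K + K² (N(K) = -8 + ((K² + (K - K)*K) + K) = -8 + ((K² + 0*K) + K) = -8 + ((K² + 0) + K) = -8 + (K² + K) = -8 + (K + K²) = -8 + K + K²)
N(M(-3)) + k = (-8 + 0 + 0²) - 22 = (-8 + 0 + 0) - 22 = -8 - 22 = -30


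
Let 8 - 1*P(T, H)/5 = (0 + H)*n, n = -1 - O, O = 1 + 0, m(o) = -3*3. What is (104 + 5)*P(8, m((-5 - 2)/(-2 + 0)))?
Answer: -5450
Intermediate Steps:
m(o) = -9
O = 1
n = -2 (n = -1 - 1*1 = -1 - 1 = -2)
P(T, H) = 40 + 10*H (P(T, H) = 40 - 5*(0 + H)*(-2) = 40 - 5*H*(-2) = 40 - (-10)*H = 40 + 10*H)
(104 + 5)*P(8, m((-5 - 2)/(-2 + 0))) = (104 + 5)*(40 + 10*(-9)) = 109*(40 - 90) = 109*(-50) = -5450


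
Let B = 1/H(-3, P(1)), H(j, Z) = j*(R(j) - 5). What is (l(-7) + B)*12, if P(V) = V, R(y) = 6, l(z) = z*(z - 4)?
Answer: 920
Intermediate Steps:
l(z) = z*(-4 + z)
H(j, Z) = j (H(j, Z) = j*(6 - 5) = j*1 = j)
B = -⅓ (B = 1/(-3) = -⅓ ≈ -0.33333)
(l(-7) + B)*12 = (-7*(-4 - 7) - ⅓)*12 = (-7*(-11) - ⅓)*12 = (77 - ⅓)*12 = (230/3)*12 = 920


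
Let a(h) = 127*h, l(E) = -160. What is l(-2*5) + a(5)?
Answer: 475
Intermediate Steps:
l(-2*5) + a(5) = -160 + 127*5 = -160 + 635 = 475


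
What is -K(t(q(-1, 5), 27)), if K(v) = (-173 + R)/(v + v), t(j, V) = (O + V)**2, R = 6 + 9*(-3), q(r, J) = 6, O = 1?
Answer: 97/784 ≈ 0.12372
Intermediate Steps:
R = -21 (R = 6 - 27 = -21)
t(j, V) = (1 + V)**2
K(v) = -97/v (K(v) = (-173 - 21)/(v + v) = -194*1/(2*v) = -97/v)
-K(t(q(-1, 5), 27)) = -(-97)/((1 + 27)**2) = -(-97)/(28**2) = -(-97)/784 = -1*(-97/784) = 97/784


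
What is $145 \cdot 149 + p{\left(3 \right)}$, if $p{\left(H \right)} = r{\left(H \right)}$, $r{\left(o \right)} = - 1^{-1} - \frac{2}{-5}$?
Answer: $\frac{108022}{5} \approx 21604.0$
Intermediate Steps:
$r{\left(o \right)} = - \frac{3}{5}$ ($r{\left(o \right)} = \left(-1\right) 1 - - \frac{2}{5} = -1 + \frac{2}{5} = - \frac{3}{5}$)
$p{\left(H \right)} = - \frac{3}{5}$
$145 \cdot 149 + p{\left(3 \right)} = 145 \cdot 149 - \frac{3}{5} = 21605 - \frac{3}{5} = \frac{108022}{5}$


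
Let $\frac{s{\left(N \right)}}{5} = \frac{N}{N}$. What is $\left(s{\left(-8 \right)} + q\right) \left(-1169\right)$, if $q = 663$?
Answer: $-780892$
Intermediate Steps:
$s{\left(N \right)} = 5$ ($s{\left(N \right)} = 5 \frac{N}{N} = 5 \cdot 1 = 5$)
$\left(s{\left(-8 \right)} + q\right) \left(-1169\right) = \left(5 + 663\right) \left(-1169\right) = 668 \left(-1169\right) = -780892$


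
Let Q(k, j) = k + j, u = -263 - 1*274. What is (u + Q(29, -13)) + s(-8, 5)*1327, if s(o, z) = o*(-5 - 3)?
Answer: 84407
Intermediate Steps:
u = -537 (u = -263 - 274 = -537)
Q(k, j) = j + k
s(o, z) = -8*o (s(o, z) = o*(-8) = -8*o)
(u + Q(29, -13)) + s(-8, 5)*1327 = (-537 + (-13 + 29)) - 8*(-8)*1327 = (-537 + 16) + 64*1327 = -521 + 84928 = 84407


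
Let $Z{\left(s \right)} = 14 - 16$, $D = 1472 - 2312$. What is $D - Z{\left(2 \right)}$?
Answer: $-838$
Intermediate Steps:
$D = -840$ ($D = 1472 - 2312 = -840$)
$Z{\left(s \right)} = -2$
$D - Z{\left(2 \right)} = -840 - -2 = -840 + 2 = -838$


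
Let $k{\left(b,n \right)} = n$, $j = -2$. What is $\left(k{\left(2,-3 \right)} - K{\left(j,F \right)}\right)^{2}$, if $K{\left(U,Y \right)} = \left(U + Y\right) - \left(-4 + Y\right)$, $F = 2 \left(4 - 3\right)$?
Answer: $25$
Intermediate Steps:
$F = 2$ ($F = 2 \left(4 - 3\right) = 2 \cdot 1 = 2$)
$K{\left(U,Y \right)} = 4 + U$
$\left(k{\left(2,-3 \right)} - K{\left(j,F \right)}\right)^{2} = \left(-3 - \left(4 - 2\right)\right)^{2} = \left(-3 - 2\right)^{2} = \left(-5\right)^{2} = 25$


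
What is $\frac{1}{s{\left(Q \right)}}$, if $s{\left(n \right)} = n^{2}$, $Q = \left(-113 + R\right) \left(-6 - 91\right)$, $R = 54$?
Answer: $\frac{1}{32752729} \approx 3.0532 \cdot 10^{-8}$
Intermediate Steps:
$Q = 5723$ ($Q = \left(-113 + 54\right) \left(-6 - 91\right) = \left(-59\right) \left(-97\right) = 5723$)
$\frac{1}{s{\left(Q \right)}} = \frac{1}{5723^{2}} = \frac{1}{32752729}$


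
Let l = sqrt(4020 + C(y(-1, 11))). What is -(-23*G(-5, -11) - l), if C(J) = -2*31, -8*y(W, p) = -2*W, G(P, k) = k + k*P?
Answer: 1012 + sqrt(3958) ≈ 1074.9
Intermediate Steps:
G(P, k) = k + P*k
y(W, p) = W/4 (y(W, p) = -(-1)*W/4 = W/4)
C(J) = -62
l = sqrt(3958) (l = sqrt(4020 - 62) = sqrt(3958) ≈ 62.913)
-(-23*G(-5, -11) - l) = -(-(-253)*(1 - 5) - sqrt(3958)) = -(-(-253)*(-4) - sqrt(3958)) = -(-23*44 - sqrt(3958)) = -(-1012 - sqrt(3958)) = 1012 + sqrt(3958)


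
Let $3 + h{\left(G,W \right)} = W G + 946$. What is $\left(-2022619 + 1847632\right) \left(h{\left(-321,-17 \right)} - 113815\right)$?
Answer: $18796228605$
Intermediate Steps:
$h{\left(G,W \right)} = 943 + G W$ ($h{\left(G,W \right)} = -3 + \left(W G + 946\right) = -3 + \left(G W + 946\right) = -3 + \left(946 + G W\right) = 943 + G W$)
$\left(-2022619 + 1847632\right) \left(h{\left(-321,-17 \right)} - 113815\right) = \left(-2022619 + 1847632\right) \left(\left(943 - -5457\right) - 113815\right) = - 174987 \left(\left(943 + 5457\right) - 113815\right) = - 174987 \left(6400 - 113815\right) = \left(-174987\right) \left(-107415\right) = 18796228605$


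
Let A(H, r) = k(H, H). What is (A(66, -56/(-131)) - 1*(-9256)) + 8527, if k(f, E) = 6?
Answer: 17789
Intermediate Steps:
A(H, r) = 6
(A(66, -56/(-131)) - 1*(-9256)) + 8527 = (6 - 1*(-9256)) + 8527 = (6 + 9256) + 8527 = 9262 + 8527 = 17789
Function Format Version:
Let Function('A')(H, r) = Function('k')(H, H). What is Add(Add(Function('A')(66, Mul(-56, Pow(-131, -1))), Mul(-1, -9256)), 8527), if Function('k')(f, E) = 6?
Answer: 17789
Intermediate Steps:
Function('A')(H, r) = 6
Add(Add(Function('A')(66, Mul(-56, Pow(-131, -1))), Mul(-1, -9256)), 8527) = Add(Add(6, Mul(-1, -9256)), 8527) = Add(Add(6, 9256), 8527) = Add(9262, 8527) = 17789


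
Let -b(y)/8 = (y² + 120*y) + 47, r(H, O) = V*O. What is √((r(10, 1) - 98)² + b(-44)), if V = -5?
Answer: √36985 ≈ 192.31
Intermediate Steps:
r(H, O) = -5*O
b(y) = -376 - 960*y - 8*y² (b(y) = -8*((y² + 120*y) + 47) = -8*(47 + y² + 120*y) = -376 - 960*y - 8*y²)
√((r(10, 1) - 98)² + b(-44)) = √((-5*1 - 98)² + (-376 - 960*(-44) - 8*(-44)²)) = √((-5 - 98)² + (-376 + 42240 - 8*1936)) = √((-103)² + (-376 + 42240 - 15488)) = √(10609 + 26376) = √36985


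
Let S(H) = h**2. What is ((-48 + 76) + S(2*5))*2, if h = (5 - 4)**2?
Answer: 58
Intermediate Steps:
h = 1 (h = 1**2 = 1)
S(H) = 1 (S(H) = 1**2 = 1)
((-48 + 76) + S(2*5))*2 = ((-48 + 76) + 1)*2 = (28 + 1)*2 = 29*2 = 58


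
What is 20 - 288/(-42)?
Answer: 188/7 ≈ 26.857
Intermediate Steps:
20 - 288/(-42) = 20 - 288*(-1)/42 = 20 - 12*(-4/7) = 20 + 48/7 = 188/7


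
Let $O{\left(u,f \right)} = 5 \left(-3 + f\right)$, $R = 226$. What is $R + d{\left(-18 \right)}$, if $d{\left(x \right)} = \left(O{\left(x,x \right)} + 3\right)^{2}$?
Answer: $10630$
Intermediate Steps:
$O{\left(u,f \right)} = -15 + 5 f$
$d{\left(x \right)} = \left(-12 + 5 x\right)^{2}$ ($d{\left(x \right)} = \left(\left(-15 + 5 x\right) + 3\right)^{2} = \left(-12 + 5 x\right)^{2}$)
$R + d{\left(-18 \right)} = 226 + \left(-12 + 5 \left(-18\right)\right)^{2} = 226 + \left(-12 - 90\right)^{2} = 226 + \left(-102\right)^{2} = 226 + 10404 = 10630$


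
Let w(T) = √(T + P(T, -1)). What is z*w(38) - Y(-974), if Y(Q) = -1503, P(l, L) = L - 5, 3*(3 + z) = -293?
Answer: 1503 - 1208*√2/3 ≈ 933.54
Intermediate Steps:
z = -302/3 (z = -3 + (⅓)*(-293) = -3 - 293/3 = -302/3 ≈ -100.67)
P(l, L) = -5 + L
w(T) = √(-6 + T) (w(T) = √(T + (-5 - 1)) = √(T - 6) = √(-6 + T))
z*w(38) - Y(-974) = -302*√(-6 + 38)/3 - 1*(-1503) = -1208*√2/3 + 1503 = 1503 - 1208*√2/3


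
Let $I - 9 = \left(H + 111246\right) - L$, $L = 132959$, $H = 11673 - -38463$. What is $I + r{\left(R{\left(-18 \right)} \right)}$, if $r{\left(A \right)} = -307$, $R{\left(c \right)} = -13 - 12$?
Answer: $28125$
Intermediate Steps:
$H = 50136$ ($H = 11673 + 38463 = 50136$)
$R{\left(c \right)} = -25$
$I = 28432$ ($I = 9 + \left(\left(50136 + 111246\right) - 132959\right) = 9 + \left(161382 - 132959\right) = 9 + 28423 = 28432$)
$I + r{\left(R{\left(-18 \right)} \right)} = 28432 - 307 = 28125$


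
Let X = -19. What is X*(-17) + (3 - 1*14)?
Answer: 312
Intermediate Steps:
X*(-17) + (3 - 1*14) = -19*(-17) + (3 - 1*14) = 323 + (3 - 14) = 323 - 11 = 312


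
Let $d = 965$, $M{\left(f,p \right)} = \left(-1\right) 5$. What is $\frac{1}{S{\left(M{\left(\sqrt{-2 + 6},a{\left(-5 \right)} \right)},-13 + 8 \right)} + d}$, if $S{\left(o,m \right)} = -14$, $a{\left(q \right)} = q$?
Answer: $\frac{1}{951} \approx 0.0010515$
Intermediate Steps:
$M{\left(f,p \right)} = -5$
$\frac{1}{S{\left(M{\left(\sqrt{-2 + 6},a{\left(-5 \right)} \right)},-13 + 8 \right)} + d} = \frac{1}{-14 + 965} = \frac{1}{951}$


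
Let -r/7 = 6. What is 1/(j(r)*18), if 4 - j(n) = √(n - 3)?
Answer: 2/549 + I*√5/366 ≈ 0.003643 + 0.0061095*I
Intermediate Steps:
r = -42 (r = -7*6 = -42)
j(n) = 4 - √(-3 + n) (j(n) = 4 - √(n - 3) = 4 - √(-3 + n))
1/(j(r)*18) = 1/((4 - √(-3 - 42))*18) = 1/((4 - √(-45))*18) = 1/((4 - 3*I*√5)*18) = 1/(72 - 54*I*√5)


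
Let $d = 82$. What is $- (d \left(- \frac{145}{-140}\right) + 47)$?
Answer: $- \frac{1847}{14} \approx -131.93$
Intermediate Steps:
$- (d \left(- \frac{145}{-140}\right) + 47) = - (82 \left(- \frac{145}{-140}\right) + 47) = - (82 \left(\left(-145\right) \left(- \frac{1}{140}\right)\right) + 47) = - (82 \cdot \frac{29}{28} + 47) = - (\frac{1189}{14} + 47) = \left(-1\right) \frac{1847}{14} = - \frac{1847}{14}$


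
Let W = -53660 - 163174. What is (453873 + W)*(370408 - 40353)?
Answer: 78235907145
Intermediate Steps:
W = -216834
(453873 + W)*(370408 - 40353) = (453873 - 216834)*(370408 - 40353) = 237039*330055 = 78235907145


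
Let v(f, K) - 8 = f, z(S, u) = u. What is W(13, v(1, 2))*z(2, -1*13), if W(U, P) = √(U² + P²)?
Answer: -65*√10 ≈ -205.55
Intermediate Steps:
v(f, K) = 8 + f
W(U, P) = √(P² + U²)
W(13, v(1, 2))*z(2, -1*13) = √((8 + 1)² + 13²)*(-1*13) = √(9² + 169)*(-13) = √(81 + 169)*(-13) = √250*(-13) = (5*√10)*(-13) = -65*√10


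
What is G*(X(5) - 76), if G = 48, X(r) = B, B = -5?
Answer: -3888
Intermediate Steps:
X(r) = -5
G*(X(5) - 76) = 48*(-5 - 76) = 48*(-81) = -3888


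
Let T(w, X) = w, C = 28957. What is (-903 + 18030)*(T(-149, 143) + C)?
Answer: 493394616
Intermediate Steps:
(-903 + 18030)*(T(-149, 143) + C) = (-903 + 18030)*(-149 + 28957) = 17127*28808 = 493394616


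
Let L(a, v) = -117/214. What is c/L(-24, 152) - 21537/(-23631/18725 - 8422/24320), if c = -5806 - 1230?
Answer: 225029942745848/8569172079 ≈ 26260.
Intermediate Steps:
L(a, v) = -117/214 (L(a, v) = -117*1/214 = -117/214)
c = -7036
c/L(-24, 152) - 21537/(-23631/18725 - 8422/24320) = -7036/(-117/214) - 21537/(-23631/18725 - 8422/24320) = -7036*(-214/117) - 21537/(-23631*1/18725 - 8422*1/24320) = 1505704/117 - 21537/(-23631/18725 - 4211/12160) = 1505704/117 - 21537/(-73240787/45539200) = 1505704/117 - 21537*(-45539200/73240787) = 1505704/117 + 980777750400/73240787 = 225029942745848/8569172079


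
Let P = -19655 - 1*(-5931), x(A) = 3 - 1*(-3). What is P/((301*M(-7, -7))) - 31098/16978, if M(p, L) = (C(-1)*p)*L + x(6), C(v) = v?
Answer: -84747671/109873127 ≈ -0.77132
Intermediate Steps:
x(A) = 6 (x(A) = 3 + 3 = 6)
P = -13724 (P = -19655 + 5931 = -13724)
M(p, L) = 6 - L*p (M(p, L) = (-p)*L + 6 = -L*p + 6 = 6 - L*p)
P/((301*M(-7, -7))) - 31098/16978 = -13724*1/(301*(6 - 1*(-7)*(-7))) - 31098/16978 = -13724*1/(301*(6 - 49)) - 31098*1/16978 = -13724/(301*(-43)) - 15549/8489 = -13724/(-12943) - 15549/8489 = -13724*(-1/12943) - 15549/8489 = 13724/12943 - 15549/8489 = -84747671/109873127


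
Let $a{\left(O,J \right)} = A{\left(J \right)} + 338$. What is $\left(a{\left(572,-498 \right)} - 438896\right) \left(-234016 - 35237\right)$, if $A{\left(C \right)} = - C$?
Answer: $117948969180$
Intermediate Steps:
$a{\left(O,J \right)} = 338 - J$ ($a{\left(O,J \right)} = - J + 338 = 338 - J$)
$\left(a{\left(572,-498 \right)} - 438896\right) \left(-234016 - 35237\right) = \left(\left(338 - -498\right) - 438896\right) \left(-234016 - 35237\right) = \left(\left(338 + 498\right) - 438896\right) \left(-269253\right) = \left(836 - 438896\right) \left(-269253\right) = \left(-438060\right) \left(-269253\right) = 117948969180$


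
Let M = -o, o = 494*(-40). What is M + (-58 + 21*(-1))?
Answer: 19681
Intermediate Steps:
o = -19760
M = 19760 (M = -1*(-19760) = 19760)
M + (-58 + 21*(-1)) = 19760 + (-58 + 21*(-1)) = 19760 + (-58 - 21) = 19760 - 79 = 19681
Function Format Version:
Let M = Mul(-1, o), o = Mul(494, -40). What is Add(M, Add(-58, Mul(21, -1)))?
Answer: 19681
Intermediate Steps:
o = -19760
M = 19760 (M = Mul(-1, -19760) = 19760)
Add(M, Add(-58, Mul(21, -1))) = Add(19760, Add(-58, Mul(21, -1))) = Add(19760, Add(-58, -21)) = Add(19760, -79) = 19681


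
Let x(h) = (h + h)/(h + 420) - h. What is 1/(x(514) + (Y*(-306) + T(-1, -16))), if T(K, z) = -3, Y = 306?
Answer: -467/43968937 ≈ -1.0621e-5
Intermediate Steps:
x(h) = -h + 2*h/(420 + h) (x(h) = (2*h)/(420 + h) - h = 2*h/(420 + h) - h = -h + 2*h/(420 + h))
1/(x(514) + (Y*(-306) + T(-1, -16))) = 1/(-1*514*(418 + 514)/(420 + 514) + (306*(-306) - 3)) = 1/(-1*514*932/934 + (-93636 - 3)) = 1/(-1*514*1/934*932 - 93639) = 1/(-239524/467 - 93639) = 1/(-43968937/467) = -467/43968937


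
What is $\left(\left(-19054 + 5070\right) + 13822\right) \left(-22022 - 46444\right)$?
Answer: $11091492$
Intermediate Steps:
$\left(\left(-19054 + 5070\right) + 13822\right) \left(-22022 - 46444\right) = \left(-13984 + 13822\right) \left(-68466\right) = \left(-162\right) \left(-68466\right) = 11091492$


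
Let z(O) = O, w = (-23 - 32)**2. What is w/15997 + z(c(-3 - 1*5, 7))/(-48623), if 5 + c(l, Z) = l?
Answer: 147292536/777822131 ≈ 0.18937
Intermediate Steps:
c(l, Z) = -5 + l
w = 3025 (w = (-55)**2 = 3025)
w/15997 + z(c(-3 - 1*5, 7))/(-48623) = 3025/15997 + (-5 + (-3 - 1*5))/(-48623) = 3025*(1/15997) + (-5 + (-3 - 5))*(-1/48623) = 3025/15997 + (-5 - 8)*(-1/48623) = 3025/15997 - 13*(-1/48623) = 3025/15997 + 13/48623 = 147292536/777822131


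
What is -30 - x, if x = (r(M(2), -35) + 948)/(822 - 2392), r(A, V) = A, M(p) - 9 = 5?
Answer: -23069/785 ≈ -29.387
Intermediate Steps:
M(p) = 14 (M(p) = 9 + 5 = 14)
x = -481/785 (x = (14 + 948)/(822 - 2392) = 962/(-1570) = 962*(-1/1570) = -481/785 ≈ -0.61274)
-30 - x = -30 - 1*(-481/785) = -30 + 481/785 = -23069/785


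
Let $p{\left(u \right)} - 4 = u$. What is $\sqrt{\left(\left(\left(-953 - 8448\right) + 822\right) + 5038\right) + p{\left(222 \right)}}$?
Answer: $i \sqrt{3315} \approx 57.576 i$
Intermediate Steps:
$p{\left(u \right)} = 4 + u$
$\sqrt{\left(\left(\left(-953 - 8448\right) + 822\right) + 5038\right) + p{\left(222 \right)}} = \sqrt{\left(\left(\left(-953 - 8448\right) + 822\right) + 5038\right) + \left(4 + 222\right)} = \sqrt{\left(\left(-9401 + 822\right) + 5038\right) + 226} = \sqrt{\left(-8579 + 5038\right) + 226} = \sqrt{-3541 + 226} = \sqrt{-3315} = i \sqrt{3315}$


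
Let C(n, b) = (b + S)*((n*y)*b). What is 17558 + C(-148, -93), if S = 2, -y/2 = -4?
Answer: -10002634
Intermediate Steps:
y = 8 (y = -2*(-4) = 8)
C(n, b) = 8*b*n*(2 + b) (C(n, b) = (b + 2)*((n*8)*b) = (2 + b)*((8*n)*b) = (2 + b)*(8*b*n) = 8*b*n*(2 + b))
17558 + C(-148, -93) = 17558 + 8*(-93)*(-148)*(2 - 93) = 17558 + 8*(-93)*(-148)*(-91) = 17558 - 10020192 = -10002634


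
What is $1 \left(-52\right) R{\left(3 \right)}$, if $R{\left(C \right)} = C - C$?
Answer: $0$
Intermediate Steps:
$R{\left(C \right)} = 0$
$1 \left(-52\right) R{\left(3 \right)} = 1 \left(-52\right) 0 = \left(-52\right) 0 = 0$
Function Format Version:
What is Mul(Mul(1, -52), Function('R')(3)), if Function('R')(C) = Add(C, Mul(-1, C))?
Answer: 0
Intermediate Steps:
Function('R')(C) = 0
Mul(Mul(1, -52), Function('R')(3)) = Mul(Mul(1, -52), 0) = Mul(-52, 0) = 0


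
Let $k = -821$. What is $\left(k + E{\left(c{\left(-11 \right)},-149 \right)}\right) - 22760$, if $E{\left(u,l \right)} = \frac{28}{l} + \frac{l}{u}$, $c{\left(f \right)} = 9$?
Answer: $- \frac{31644574}{1341} \approx -23598.0$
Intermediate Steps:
$\left(k + E{\left(c{\left(-11 \right)},-149 \right)}\right) - 22760 = \left(-821 + \left(\frac{28}{-149} - \frac{149}{9}\right)\right) - 22760 = \left(-821 + \left(28 \left(- \frac{1}{149}\right) - \frac{149}{9}\right)\right) - 22760 = \left(-821 - \frac{22453}{1341}\right) - 22760 = - \frac{1123414}{1341} - 22760 = - \frac{31644574}{1341}$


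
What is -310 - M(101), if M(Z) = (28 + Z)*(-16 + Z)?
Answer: -11275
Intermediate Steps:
M(Z) = (-16 + Z)*(28 + Z)
-310 - M(101) = -310 - (-448 + 101² + 12*101) = -310 - (-448 + 10201 + 1212) = -310 - 1*10965 = -310 - 10965 = -11275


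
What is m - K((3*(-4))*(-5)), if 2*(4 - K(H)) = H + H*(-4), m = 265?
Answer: 171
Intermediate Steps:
K(H) = 4 + 3*H/2 (K(H) = 4 - (H + H*(-4))/2 = 4 - (H - 4*H)/2 = 4 - (-3)*H/2 = 4 + 3*H/2)
m - K((3*(-4))*(-5)) = 265 - (4 + 3*((3*(-4))*(-5))/2) = 265 - (4 + 3*(-12*(-5))/2) = 265 - (4 + (3/2)*60) = 265 - (4 + 90) = 265 - 1*94 = 265 - 94 = 171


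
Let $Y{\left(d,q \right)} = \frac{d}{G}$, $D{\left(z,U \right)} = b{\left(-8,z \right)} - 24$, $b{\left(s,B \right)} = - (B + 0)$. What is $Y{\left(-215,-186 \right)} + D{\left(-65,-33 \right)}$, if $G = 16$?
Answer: $\frac{441}{16} \approx 27.563$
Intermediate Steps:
$b{\left(s,B \right)} = - B$
$D{\left(z,U \right)} = -24 - z$ ($D{\left(z,U \right)} = - z - 24 = -24 - z$)
$Y{\left(d,q \right)} = \frac{d}{16}$
$Y{\left(-215,-186 \right)} + D{\left(-65,-33 \right)} = \frac{1}{16} \left(-215\right) - -41 = - \frac{215}{16} + \left(-24 + 65\right) = - \frac{215}{16} + 41 = \frac{441}{16}$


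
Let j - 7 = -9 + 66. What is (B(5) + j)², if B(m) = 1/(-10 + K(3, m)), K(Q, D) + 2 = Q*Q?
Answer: 36481/9 ≈ 4053.4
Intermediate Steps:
K(Q, D) = -2 + Q² (K(Q, D) = -2 + Q*Q = -2 + Q²)
j = 64 (j = 7 + (-9 + 66) = 7 + 57 = 64)
B(m) = -⅓ (B(m) = 1/(-10 + (-2 + 3²)) = 1/(-10 + (-2 + 9)) = 1/(-10 + 7) = 1/(-3) = -⅓)
(B(5) + j)² = (-⅓ + 64)² = (191/3)² = 36481/9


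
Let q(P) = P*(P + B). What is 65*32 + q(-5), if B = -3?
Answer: 2120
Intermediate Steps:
q(P) = P*(-3 + P) (q(P) = P*(P - 3) = P*(-3 + P))
65*32 + q(-5) = 65*32 - 5*(-3 - 5) = 2080 - 5*(-8) = 2080 + 40 = 2120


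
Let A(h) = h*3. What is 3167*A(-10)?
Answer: -95010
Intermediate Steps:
A(h) = 3*h
3167*A(-10) = 3167*(3*(-10)) = 3167*(-30) = -95010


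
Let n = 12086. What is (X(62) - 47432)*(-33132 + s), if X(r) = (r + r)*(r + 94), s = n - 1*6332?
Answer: 768993264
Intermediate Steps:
s = 5754 (s = 12086 - 1*6332 = 12086 - 6332 = 5754)
X(r) = 2*r*(94 + r) (X(r) = (2*r)*(94 + r) = 2*r*(94 + r))
(X(62) - 47432)*(-33132 + s) = (2*62*(94 + 62) - 47432)*(-33132 + 5754) = (2*62*156 - 47432)*(-27378) = (19344 - 47432)*(-27378) = -28088*(-27378) = 768993264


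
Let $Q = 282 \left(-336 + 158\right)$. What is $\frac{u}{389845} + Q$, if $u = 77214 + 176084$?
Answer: $- \frac{19568406322}{389845} \approx -50195.0$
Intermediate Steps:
$u = 253298$
$Q = -50196$ ($Q = 282 \left(-178\right) = -50196$)
$\frac{u}{389845} + Q = \frac{253298}{389845} - 50196 = - \frac{19568406322}{389845}$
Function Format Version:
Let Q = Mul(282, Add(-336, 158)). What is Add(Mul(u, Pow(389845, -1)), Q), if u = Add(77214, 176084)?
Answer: Rational(-19568406322, 389845) ≈ -50195.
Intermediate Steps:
u = 253298
Q = -50196 (Q = Mul(282, -178) = -50196)
Add(Mul(u, Pow(389845, -1)), Q) = Add(Mul(253298, Pow(389845, -1)), -50196) = Add(Mul(253298, Rational(1, 389845)), -50196) = Add(Rational(253298, 389845), -50196) = Rational(-19568406322, 389845)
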